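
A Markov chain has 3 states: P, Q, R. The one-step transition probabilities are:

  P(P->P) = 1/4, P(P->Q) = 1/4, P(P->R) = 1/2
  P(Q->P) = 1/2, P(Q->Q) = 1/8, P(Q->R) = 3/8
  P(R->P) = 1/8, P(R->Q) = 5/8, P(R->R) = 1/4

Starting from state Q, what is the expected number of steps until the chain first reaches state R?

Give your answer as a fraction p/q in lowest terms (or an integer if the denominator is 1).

Answer: 40/17

Derivation:
Let h_i = expected steps to first reach R from state i.
Boundary: h_R = 0.
First-step equations for the other states:
  h_P = 1 + 1/4*h_P + 1/4*h_Q + 1/2*h_R
  h_Q = 1 + 1/2*h_P + 1/8*h_Q + 3/8*h_R

Substituting h_R = 0 and rearranging gives the linear system (I - Q) h = 1:
  [3/4, -1/4] . (h_P, h_Q) = 1
  [-1/2, 7/8] . (h_P, h_Q) = 1

Solving yields:
  h_P = 36/17
  h_Q = 40/17

Starting state is Q, so the expected hitting time is h_Q = 40/17.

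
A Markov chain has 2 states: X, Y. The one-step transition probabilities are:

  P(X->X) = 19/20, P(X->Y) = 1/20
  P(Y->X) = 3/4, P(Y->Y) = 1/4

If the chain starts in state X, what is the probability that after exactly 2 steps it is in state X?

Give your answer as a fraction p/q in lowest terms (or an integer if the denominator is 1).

Computing P^2 by repeated multiplication:
P^1 =
  X: [19/20, 1/20]
  Y: [3/4, 1/4]
P^2 =
  X: [47/50, 3/50]
  Y: [9/10, 1/10]

(P^2)[X -> X] = 47/50

Answer: 47/50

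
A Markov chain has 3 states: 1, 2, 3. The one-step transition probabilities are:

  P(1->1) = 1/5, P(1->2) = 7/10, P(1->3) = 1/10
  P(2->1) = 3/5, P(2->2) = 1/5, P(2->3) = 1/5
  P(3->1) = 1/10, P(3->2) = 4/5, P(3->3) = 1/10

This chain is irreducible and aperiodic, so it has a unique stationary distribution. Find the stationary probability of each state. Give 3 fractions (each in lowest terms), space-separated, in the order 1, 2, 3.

The stationary distribution satisfies pi = pi * P, i.e.:
  pi_1 = 1/5*pi_1 + 3/5*pi_2 + 1/10*pi_3
  pi_2 = 7/10*pi_1 + 1/5*pi_2 + 4/5*pi_3
  pi_3 = 1/10*pi_1 + 1/5*pi_2 + 1/10*pi_3
with normalization: pi_1 + pi_2 + pi_3 = 1.

Using the first 2 balance equations plus normalization, the linear system A*pi = b is:
  [-4/5, 3/5, 1/10] . pi = 0
  [7/10, -4/5, 4/5] . pi = 0
  [1, 1, 1] . pi = 1

Solving yields:
  pi_1 = 56/149
  pi_2 = 71/149
  pi_3 = 22/149

Verification (pi * P):
  56/149*1/5 + 71/149*3/5 + 22/149*1/10 = 56/149 = pi_1  (ok)
  56/149*7/10 + 71/149*1/5 + 22/149*4/5 = 71/149 = pi_2  (ok)
  56/149*1/10 + 71/149*1/5 + 22/149*1/10 = 22/149 = pi_3  (ok)

Answer: 56/149 71/149 22/149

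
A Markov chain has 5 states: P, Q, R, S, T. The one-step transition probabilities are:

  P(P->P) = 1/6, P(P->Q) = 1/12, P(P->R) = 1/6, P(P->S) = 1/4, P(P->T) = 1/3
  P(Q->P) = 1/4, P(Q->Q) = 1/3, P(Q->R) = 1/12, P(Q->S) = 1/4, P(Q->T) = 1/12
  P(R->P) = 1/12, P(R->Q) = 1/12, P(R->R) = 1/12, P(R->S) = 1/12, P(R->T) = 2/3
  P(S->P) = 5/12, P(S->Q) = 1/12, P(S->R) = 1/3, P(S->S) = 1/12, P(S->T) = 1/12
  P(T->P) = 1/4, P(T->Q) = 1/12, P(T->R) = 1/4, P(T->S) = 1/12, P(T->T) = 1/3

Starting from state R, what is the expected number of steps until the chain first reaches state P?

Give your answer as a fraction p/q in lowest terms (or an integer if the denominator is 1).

Let h_i = expected steps to first reach P from state i.
Boundary: h_P = 0.
First-step equations for the other states:
  h_Q = 1 + 1/4*h_P + 1/3*h_Q + 1/12*h_R + 1/4*h_S + 1/12*h_T
  h_R = 1 + 1/12*h_P + 1/12*h_Q + 1/12*h_R + 1/12*h_S + 2/3*h_T
  h_S = 1 + 5/12*h_P + 1/12*h_Q + 1/3*h_R + 1/12*h_S + 1/12*h_T
  h_T = 1 + 1/4*h_P + 1/12*h_Q + 1/4*h_R + 1/12*h_S + 1/3*h_T

Substituting h_P = 0 and rearranging gives the linear system (I - Q) h = 1:
  [2/3, -1/12, -1/4, -1/12] . (h_Q, h_R, h_S, h_T) = 1
  [-1/12, 11/12, -1/12, -2/3] . (h_Q, h_R, h_S, h_T) = 1
  [-1/12, -1/3, 11/12, -1/12] . (h_Q, h_R, h_S, h_T) = 1
  [-1/12, -1/4, -1/12, 2/3] . (h_Q, h_R, h_S, h_T) = 1

Solving yields:
  h_Q = 8472/2111
  h_R = 10368/2111
  h_S = 7668/2111
  h_T = 9072/2111

Starting state is R, so the expected hitting time is h_R = 10368/2111.

Answer: 10368/2111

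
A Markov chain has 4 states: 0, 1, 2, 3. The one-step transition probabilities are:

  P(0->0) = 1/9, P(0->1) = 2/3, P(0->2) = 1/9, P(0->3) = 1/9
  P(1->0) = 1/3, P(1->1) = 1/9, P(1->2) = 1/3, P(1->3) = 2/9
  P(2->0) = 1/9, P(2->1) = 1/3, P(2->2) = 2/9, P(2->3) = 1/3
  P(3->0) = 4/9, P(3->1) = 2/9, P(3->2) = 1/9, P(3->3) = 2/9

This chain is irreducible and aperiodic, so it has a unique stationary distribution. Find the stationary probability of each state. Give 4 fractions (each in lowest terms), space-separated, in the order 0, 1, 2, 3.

The stationary distribution satisfies pi = pi * P, i.e.:
  pi_0 = 1/9*pi_0 + 1/3*pi_1 + 1/9*pi_2 + 4/9*pi_3
  pi_1 = 2/3*pi_0 + 1/9*pi_1 + 1/3*pi_2 + 2/9*pi_3
  pi_2 = 1/9*pi_0 + 1/3*pi_1 + 2/9*pi_2 + 1/9*pi_3
  pi_3 = 1/9*pi_0 + 2/9*pi_1 + 1/3*pi_2 + 2/9*pi_3
with normalization: pi_0 + pi_1 + pi_2 + pi_3 = 1.

Using the first 3 balance equations plus normalization, the linear system A*pi = b is:
  [-8/9, 1/3, 1/9, 4/9] . pi = 0
  [2/3, -8/9, 1/3, 2/9] . pi = 0
  [1/9, 1/3, -7/9, 1/9] . pi = 0
  [1, 1, 1, 1] . pi = 1

Solving yields:
  pi_0 = 253/992
  pi_1 = 10/31
  pi_2 = 51/248
  pi_3 = 215/992

Verification (pi * P):
  253/992*1/9 + 10/31*1/3 + 51/248*1/9 + 215/992*4/9 = 253/992 = pi_0  (ok)
  253/992*2/3 + 10/31*1/9 + 51/248*1/3 + 215/992*2/9 = 10/31 = pi_1  (ok)
  253/992*1/9 + 10/31*1/3 + 51/248*2/9 + 215/992*1/9 = 51/248 = pi_2  (ok)
  253/992*1/9 + 10/31*2/9 + 51/248*1/3 + 215/992*2/9 = 215/992 = pi_3  (ok)

Answer: 253/992 10/31 51/248 215/992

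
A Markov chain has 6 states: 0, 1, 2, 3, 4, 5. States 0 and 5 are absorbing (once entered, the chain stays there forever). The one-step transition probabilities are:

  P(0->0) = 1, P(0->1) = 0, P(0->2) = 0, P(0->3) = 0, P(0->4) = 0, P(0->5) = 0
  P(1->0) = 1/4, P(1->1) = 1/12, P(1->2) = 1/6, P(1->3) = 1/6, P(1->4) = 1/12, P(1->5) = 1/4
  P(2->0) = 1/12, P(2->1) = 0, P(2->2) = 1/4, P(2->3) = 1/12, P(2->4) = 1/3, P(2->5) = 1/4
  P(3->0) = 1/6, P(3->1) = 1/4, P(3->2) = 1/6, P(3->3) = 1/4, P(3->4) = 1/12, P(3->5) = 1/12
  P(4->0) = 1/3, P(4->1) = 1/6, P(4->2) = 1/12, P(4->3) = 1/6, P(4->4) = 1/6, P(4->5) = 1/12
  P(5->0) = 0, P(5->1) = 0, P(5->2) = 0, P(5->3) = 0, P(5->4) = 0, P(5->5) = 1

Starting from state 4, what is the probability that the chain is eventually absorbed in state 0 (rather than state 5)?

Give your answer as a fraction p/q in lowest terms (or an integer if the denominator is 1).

Let a_i = P(absorbed in 0 | start in state i).
Boundary conditions: a_0 = 1, a_5 = 0.
For each transient state i, a_i = sum_j P(i->j) * a_j:
  a_1 = 1/4*a_0 + 1/12*a_1 + 1/6*a_2 + 1/6*a_3 + 1/12*a_4 + 1/4*a_5
  a_2 = 1/12*a_0 + 0*a_1 + 1/4*a_2 + 1/12*a_3 + 1/3*a_4 + 1/4*a_5
  a_3 = 1/6*a_0 + 1/4*a_1 + 1/6*a_2 + 1/4*a_3 + 1/12*a_4 + 1/12*a_5
  a_4 = 1/3*a_0 + 1/6*a_1 + 1/12*a_2 + 1/6*a_3 + 1/6*a_4 + 1/12*a_5

Substituting a_0 = 1 and a_5 = 0, rearrange to (I - Q) a = r where r[i] = P(i -> 0):
  [11/12, -1/6, -1/6, -1/12] . (a_1, a_2, a_3, a_4) = 1/4
  [0, 3/4, -1/12, -1/3] . (a_1, a_2, a_3, a_4) = 1/12
  [-1/4, -1/6, 3/4, -1/12] . (a_1, a_2, a_3, a_4) = 1/6
  [-1/6, -1/12, -1/6, 5/6] . (a_1, a_2, a_3, a_4) = 1/3

Solving yields:
  a_1 = 1795/3427
  a_2 = 1616/3427
  a_3 = 1973/3427
  a_4 = 2286/3427

Starting state is 4, so the absorption probability is a_4 = 2286/3427.

Answer: 2286/3427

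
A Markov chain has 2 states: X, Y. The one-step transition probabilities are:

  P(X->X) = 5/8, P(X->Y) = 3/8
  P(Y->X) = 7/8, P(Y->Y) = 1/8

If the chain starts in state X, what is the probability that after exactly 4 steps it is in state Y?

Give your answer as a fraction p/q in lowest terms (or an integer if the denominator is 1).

Answer: 153/512

Derivation:
Computing P^4 by repeated multiplication:
P^1 =
  X: [5/8, 3/8]
  Y: [7/8, 1/8]
P^2 =
  X: [23/32, 9/32]
  Y: [21/32, 11/32]
P^3 =
  X: [89/128, 39/128]
  Y: [91/128, 37/128]
P^4 =
  X: [359/512, 153/512]
  Y: [357/512, 155/512]

(P^4)[X -> Y] = 153/512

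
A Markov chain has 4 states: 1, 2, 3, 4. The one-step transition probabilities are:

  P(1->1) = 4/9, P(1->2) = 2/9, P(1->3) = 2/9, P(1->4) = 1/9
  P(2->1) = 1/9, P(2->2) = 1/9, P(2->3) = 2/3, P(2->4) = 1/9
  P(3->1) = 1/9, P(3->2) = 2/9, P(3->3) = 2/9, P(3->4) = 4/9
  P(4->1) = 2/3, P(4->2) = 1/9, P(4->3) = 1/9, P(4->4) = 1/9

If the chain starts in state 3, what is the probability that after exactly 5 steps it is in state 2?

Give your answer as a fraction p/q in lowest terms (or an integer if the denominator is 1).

Computing P^5 by repeated multiplication:
P^1 =
  1: [4/9, 2/9, 2/9, 1/9]
  2: [1/9, 1/9, 2/3, 1/9]
  3: [1/9, 2/9, 2/9, 4/9]
  4: [2/3, 1/9, 1/9, 1/9]
P^2 =
  1: [26/81, 5/27, 25/81, 5/27]
  2: [17/81, 16/81, 7/27, 1/3]
  3: [32/81, 4/27, 22/81, 5/27]
  4: [32/81, 16/81, 7/27, 4/27]
P^3 =
  1: [26/81, 44/243, 23/81, 52/243]
  2: [89/243, 119/729, 199/729, 16/81]
  3: [28/81, 5/27, 65/243, 49/243]
  4: [79/243, 134/729, 214/729, 16/81]
P^4 =
  1: [737/2187, 130/729, 610/2187, 50/243]
  2: [250/729, 1195/6561, 1790/6561, 442/2187]
  3: [740/2187, 392/2187, 617/2187, 146/729]
  4: [80/243, 1180/6561, 1850/6561, 457/2187]
P^5 =
  1: [2216/6561, 1178/6561, 1828/6561, 1339/6561]
  2: [6647/19683, 10601/59049, 16576/59049, 3977/19683]
  3: [733/2187, 3544/19683, 5504/19683, 1346/6561]
  4: [6632/19683, 10571/59049, 16471/59049, 4037/19683]

(P^5)[3 -> 2] = 3544/19683

Answer: 3544/19683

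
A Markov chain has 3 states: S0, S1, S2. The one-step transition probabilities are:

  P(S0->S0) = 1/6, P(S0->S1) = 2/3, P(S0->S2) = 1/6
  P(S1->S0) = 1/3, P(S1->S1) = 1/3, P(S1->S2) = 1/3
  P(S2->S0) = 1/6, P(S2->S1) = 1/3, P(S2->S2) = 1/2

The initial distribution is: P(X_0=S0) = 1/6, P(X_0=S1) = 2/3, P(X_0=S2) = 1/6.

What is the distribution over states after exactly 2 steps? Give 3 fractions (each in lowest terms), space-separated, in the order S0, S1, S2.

Propagating the distribution step by step (d_{t+1} = d_t * P):
d_0 = (S0=1/6, S1=2/3, S2=1/6)
  d_1[S0] = 1/6*1/6 + 2/3*1/3 + 1/6*1/6 = 5/18
  d_1[S1] = 1/6*2/3 + 2/3*1/3 + 1/6*1/3 = 7/18
  d_1[S2] = 1/6*1/6 + 2/3*1/3 + 1/6*1/2 = 1/3
d_1 = (S0=5/18, S1=7/18, S2=1/3)
  d_2[S0] = 5/18*1/6 + 7/18*1/3 + 1/3*1/6 = 25/108
  d_2[S1] = 5/18*2/3 + 7/18*1/3 + 1/3*1/3 = 23/54
  d_2[S2] = 5/18*1/6 + 7/18*1/3 + 1/3*1/2 = 37/108
d_2 = (S0=25/108, S1=23/54, S2=37/108)

Answer: 25/108 23/54 37/108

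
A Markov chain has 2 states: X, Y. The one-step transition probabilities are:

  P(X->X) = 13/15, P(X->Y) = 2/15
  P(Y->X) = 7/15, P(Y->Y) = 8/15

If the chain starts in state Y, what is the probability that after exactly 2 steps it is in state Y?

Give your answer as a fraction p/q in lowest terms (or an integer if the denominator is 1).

Answer: 26/75

Derivation:
Computing P^2 by repeated multiplication:
P^1 =
  X: [13/15, 2/15]
  Y: [7/15, 8/15]
P^2 =
  X: [61/75, 14/75]
  Y: [49/75, 26/75]

(P^2)[Y -> Y] = 26/75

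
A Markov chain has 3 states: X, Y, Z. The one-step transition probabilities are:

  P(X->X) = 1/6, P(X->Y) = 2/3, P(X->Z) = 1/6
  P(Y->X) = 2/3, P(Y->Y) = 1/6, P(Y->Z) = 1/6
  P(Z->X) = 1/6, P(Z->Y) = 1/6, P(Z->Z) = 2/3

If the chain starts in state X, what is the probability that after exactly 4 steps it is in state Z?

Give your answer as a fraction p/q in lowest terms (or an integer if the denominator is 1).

Answer: 5/16

Derivation:
Computing P^4 by repeated multiplication:
P^1 =
  X: [1/6, 2/3, 1/6]
  Y: [2/3, 1/6, 1/6]
  Z: [1/6, 1/6, 2/3]
P^2 =
  X: [1/2, 1/4, 1/4]
  Y: [1/4, 1/2, 1/4]
  Z: [1/4, 1/4, 1/2]
P^3 =
  X: [7/24, 5/12, 7/24]
  Y: [5/12, 7/24, 7/24]
  Z: [7/24, 7/24, 5/12]
P^4 =
  X: [3/8, 5/16, 5/16]
  Y: [5/16, 3/8, 5/16]
  Z: [5/16, 5/16, 3/8]

(P^4)[X -> Z] = 5/16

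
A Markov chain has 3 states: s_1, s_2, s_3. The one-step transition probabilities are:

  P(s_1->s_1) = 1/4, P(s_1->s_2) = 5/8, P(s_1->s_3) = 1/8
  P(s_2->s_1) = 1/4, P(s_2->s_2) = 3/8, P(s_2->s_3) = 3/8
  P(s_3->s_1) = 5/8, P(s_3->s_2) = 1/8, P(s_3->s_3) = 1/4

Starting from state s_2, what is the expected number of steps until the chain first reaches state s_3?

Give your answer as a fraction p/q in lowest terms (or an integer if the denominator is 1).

Answer: 16/5

Derivation:
Let h_i = expected steps to first reach s_3 from state i.
Boundary: h_s_3 = 0.
First-step equations for the other states:
  h_s_1 = 1 + 1/4*h_s_1 + 5/8*h_s_2 + 1/8*h_s_3
  h_s_2 = 1 + 1/4*h_s_1 + 3/8*h_s_2 + 3/8*h_s_3

Substituting h_s_3 = 0 and rearranging gives the linear system (I - Q) h = 1:
  [3/4, -5/8] . (h_s_1, h_s_2) = 1
  [-1/4, 5/8] . (h_s_1, h_s_2) = 1

Solving yields:
  h_s_1 = 4
  h_s_2 = 16/5

Starting state is s_2, so the expected hitting time is h_s_2 = 16/5.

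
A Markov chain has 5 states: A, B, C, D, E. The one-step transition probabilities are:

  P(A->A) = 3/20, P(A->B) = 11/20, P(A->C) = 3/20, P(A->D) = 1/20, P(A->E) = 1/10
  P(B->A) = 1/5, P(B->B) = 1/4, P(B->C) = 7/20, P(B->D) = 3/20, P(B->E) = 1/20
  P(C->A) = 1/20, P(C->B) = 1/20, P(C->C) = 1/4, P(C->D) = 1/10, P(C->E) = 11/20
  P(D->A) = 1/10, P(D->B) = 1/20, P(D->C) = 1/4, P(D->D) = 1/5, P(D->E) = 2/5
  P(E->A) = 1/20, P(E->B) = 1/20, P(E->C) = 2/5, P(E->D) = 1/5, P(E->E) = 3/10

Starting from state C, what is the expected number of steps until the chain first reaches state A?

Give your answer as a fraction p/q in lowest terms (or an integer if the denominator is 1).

Let h_i = expected steps to first reach A from state i.
Boundary: h_A = 0.
First-step equations for the other states:
  h_B = 1 + 1/5*h_A + 1/4*h_B + 7/20*h_C + 3/20*h_D + 1/20*h_E
  h_C = 1 + 1/20*h_A + 1/20*h_B + 1/4*h_C + 1/10*h_D + 11/20*h_E
  h_D = 1 + 1/10*h_A + 1/20*h_B + 1/4*h_C + 1/5*h_D + 2/5*h_E
  h_E = 1 + 1/20*h_A + 1/20*h_B + 2/5*h_C + 1/5*h_D + 3/10*h_E

Substituting h_A = 0 and rearranging gives the linear system (I - Q) h = 1:
  [3/4, -7/20, -3/20, -1/20] . (h_B, h_C, h_D, h_E) = 1
  [-1/20, 3/4, -1/10, -11/20] . (h_B, h_C, h_D, h_E) = 1
  [-1/20, -1/4, 4/5, -2/5] . (h_B, h_C, h_D, h_E) = 1
  [-1/20, -2/5, -1/5, 7/10] . (h_B, h_C, h_D, h_E) = 1

Solving yields:
  h_B = 118460/9821
  h_C = 145920/9821
  h_D = 137920/9821
  h_E = 145280/9821

Starting state is C, so the expected hitting time is h_C = 145920/9821.

Answer: 145920/9821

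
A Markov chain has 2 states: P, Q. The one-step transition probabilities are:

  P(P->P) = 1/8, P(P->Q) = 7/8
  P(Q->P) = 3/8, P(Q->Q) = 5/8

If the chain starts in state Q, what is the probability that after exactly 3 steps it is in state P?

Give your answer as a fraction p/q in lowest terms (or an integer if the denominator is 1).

Computing P^3 by repeated multiplication:
P^1 =
  P: [1/8, 7/8]
  Q: [3/8, 5/8]
P^2 =
  P: [11/32, 21/32]
  Q: [9/32, 23/32]
P^3 =
  P: [37/128, 91/128]
  Q: [39/128, 89/128]

(P^3)[Q -> P] = 39/128

Answer: 39/128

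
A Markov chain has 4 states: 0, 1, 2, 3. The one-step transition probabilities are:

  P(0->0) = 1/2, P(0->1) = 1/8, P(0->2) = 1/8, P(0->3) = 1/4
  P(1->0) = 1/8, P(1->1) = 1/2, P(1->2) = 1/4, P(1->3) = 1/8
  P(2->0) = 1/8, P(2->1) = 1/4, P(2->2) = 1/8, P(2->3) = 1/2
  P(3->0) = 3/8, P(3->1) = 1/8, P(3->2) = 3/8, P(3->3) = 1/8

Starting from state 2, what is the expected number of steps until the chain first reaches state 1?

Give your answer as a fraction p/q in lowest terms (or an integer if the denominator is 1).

Answer: 472/81

Derivation:
Let h_i = expected steps to first reach 1 from state i.
Boundary: h_1 = 0.
First-step equations for the other states:
  h_0 = 1 + 1/2*h_0 + 1/8*h_1 + 1/8*h_2 + 1/4*h_3
  h_2 = 1 + 1/8*h_0 + 1/4*h_1 + 1/8*h_2 + 1/2*h_3
  h_3 = 1 + 3/8*h_0 + 1/8*h_1 + 3/8*h_2 + 1/8*h_3

Substituting h_1 = 0 and rearranging gives the linear system (I - Q) h = 1:
  [1/2, -1/8, -1/4] . (h_0, h_2, h_3) = 1
  [-1/8, 7/8, -1/2] . (h_0, h_2, h_3) = 1
  [-3/8, -3/8, 7/8] . (h_0, h_2, h_3) = 1

Solving yields:
  h_0 = 544/81
  h_2 = 472/81
  h_3 = 176/27

Starting state is 2, so the expected hitting time is h_2 = 472/81.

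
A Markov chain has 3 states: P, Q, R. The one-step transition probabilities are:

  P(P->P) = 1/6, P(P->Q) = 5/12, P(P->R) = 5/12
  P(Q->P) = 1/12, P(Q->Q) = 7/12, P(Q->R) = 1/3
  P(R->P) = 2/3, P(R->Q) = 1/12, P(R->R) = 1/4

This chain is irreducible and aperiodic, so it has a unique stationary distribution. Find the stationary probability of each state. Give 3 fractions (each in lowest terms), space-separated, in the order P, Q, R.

The stationary distribution satisfies pi = pi * P, i.e.:
  pi_P = 1/6*pi_P + 1/12*pi_Q + 2/3*pi_R
  pi_Q = 5/12*pi_P + 7/12*pi_Q + 1/12*pi_R
  pi_R = 5/12*pi_P + 1/3*pi_Q + 1/4*pi_R
with normalization: pi_P + pi_Q + pi_R = 1.

Using the first 2 balance equations plus normalization, the linear system A*pi = b is:
  [-5/6, 1/12, 2/3] . pi = 0
  [5/12, -5/12, 1/12] . pi = 0
  [1, 1, 1] . pi = 1

Solving yields:
  pi_P = 41/136
  pi_Q = 25/68
  pi_R = 45/136

Verification (pi * P):
  41/136*1/6 + 25/68*1/12 + 45/136*2/3 = 41/136 = pi_P  (ok)
  41/136*5/12 + 25/68*7/12 + 45/136*1/12 = 25/68 = pi_Q  (ok)
  41/136*5/12 + 25/68*1/3 + 45/136*1/4 = 45/136 = pi_R  (ok)

Answer: 41/136 25/68 45/136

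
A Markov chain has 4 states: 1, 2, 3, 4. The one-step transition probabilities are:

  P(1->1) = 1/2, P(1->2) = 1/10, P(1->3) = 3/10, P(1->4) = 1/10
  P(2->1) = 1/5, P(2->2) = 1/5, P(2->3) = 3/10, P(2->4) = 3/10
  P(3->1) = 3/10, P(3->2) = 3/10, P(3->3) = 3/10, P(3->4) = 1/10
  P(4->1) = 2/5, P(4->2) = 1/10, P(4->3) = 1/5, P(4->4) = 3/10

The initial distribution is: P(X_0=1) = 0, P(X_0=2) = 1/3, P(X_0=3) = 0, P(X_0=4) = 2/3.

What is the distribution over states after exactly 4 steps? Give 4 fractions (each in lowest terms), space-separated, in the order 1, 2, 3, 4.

Answer: 1879/5000 2599/15000 2123/7500 1259/7500

Derivation:
Propagating the distribution step by step (d_{t+1} = d_t * P):
d_0 = (1=0, 2=1/3, 3=0, 4=2/3)
  d_1[1] = 0*1/2 + 1/3*1/5 + 0*3/10 + 2/3*2/5 = 1/3
  d_1[2] = 0*1/10 + 1/3*1/5 + 0*3/10 + 2/3*1/10 = 2/15
  d_1[3] = 0*3/10 + 1/3*3/10 + 0*3/10 + 2/3*1/5 = 7/30
  d_1[4] = 0*1/10 + 1/3*3/10 + 0*1/10 + 2/3*3/10 = 3/10
d_1 = (1=1/3, 2=2/15, 3=7/30, 4=3/10)
  d_2[1] = 1/3*1/2 + 2/15*1/5 + 7/30*3/10 + 3/10*2/5 = 23/60
  d_2[2] = 1/3*1/10 + 2/15*1/5 + 7/30*3/10 + 3/10*1/10 = 4/25
  d_2[3] = 1/3*3/10 + 2/15*3/10 + 7/30*3/10 + 3/10*1/5 = 27/100
  d_2[4] = 1/3*1/10 + 2/15*3/10 + 7/30*1/10 + 3/10*3/10 = 14/75
d_2 = (1=23/60, 2=4/25, 3=27/100, 4=14/75)
  d_3[1] = 23/60*1/2 + 4/25*1/5 + 27/100*3/10 + 14/75*2/5 = 569/1500
  d_3[2] = 23/60*1/10 + 4/25*1/5 + 27/100*3/10 + 14/75*1/10 = 17/100
  d_3[3] = 23/60*3/10 + 4/25*3/10 + 27/100*3/10 + 14/75*1/5 = 211/750
  d_3[4] = 23/60*1/10 + 4/25*3/10 + 27/100*1/10 + 14/75*3/10 = 127/750
d_3 = (1=569/1500, 2=17/100, 3=211/750, 4=127/750)
  d_4[1] = 569/1500*1/2 + 17/100*1/5 + 211/750*3/10 + 127/750*2/5 = 1879/5000
  d_4[2] = 569/1500*1/10 + 17/100*1/5 + 211/750*3/10 + 127/750*1/10 = 2599/15000
  d_4[3] = 569/1500*3/10 + 17/100*3/10 + 211/750*3/10 + 127/750*1/5 = 2123/7500
  d_4[4] = 569/1500*1/10 + 17/100*3/10 + 211/750*1/10 + 127/750*3/10 = 1259/7500
d_4 = (1=1879/5000, 2=2599/15000, 3=2123/7500, 4=1259/7500)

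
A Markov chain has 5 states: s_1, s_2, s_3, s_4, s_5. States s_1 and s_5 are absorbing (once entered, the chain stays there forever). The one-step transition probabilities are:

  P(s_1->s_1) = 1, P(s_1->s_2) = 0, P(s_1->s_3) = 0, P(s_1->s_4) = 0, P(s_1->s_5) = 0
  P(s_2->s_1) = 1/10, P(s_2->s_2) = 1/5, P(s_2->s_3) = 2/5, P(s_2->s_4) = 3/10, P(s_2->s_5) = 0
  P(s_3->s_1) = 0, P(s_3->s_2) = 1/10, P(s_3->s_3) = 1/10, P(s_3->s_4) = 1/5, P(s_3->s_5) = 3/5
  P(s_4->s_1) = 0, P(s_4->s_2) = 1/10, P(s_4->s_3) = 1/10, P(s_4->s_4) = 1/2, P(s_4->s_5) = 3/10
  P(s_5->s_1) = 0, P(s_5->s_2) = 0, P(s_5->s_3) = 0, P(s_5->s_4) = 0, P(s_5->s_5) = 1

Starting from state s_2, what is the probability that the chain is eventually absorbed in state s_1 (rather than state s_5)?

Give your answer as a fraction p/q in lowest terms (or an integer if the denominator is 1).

Answer: 43/286

Derivation:
Let a_i = P(absorbed in s_1 | start in state i).
Boundary conditions: a_s_1 = 1, a_s_5 = 0.
For each transient state i, a_i = sum_j P(i->j) * a_j:
  a_s_2 = 1/10*a_s_1 + 1/5*a_s_2 + 2/5*a_s_3 + 3/10*a_s_4 + 0*a_s_5
  a_s_3 = 0*a_s_1 + 1/10*a_s_2 + 1/10*a_s_3 + 1/5*a_s_4 + 3/5*a_s_5
  a_s_4 = 0*a_s_1 + 1/10*a_s_2 + 1/10*a_s_3 + 1/2*a_s_4 + 3/10*a_s_5

Substituting a_s_1 = 1 and a_s_5 = 0, rearrange to (I - Q) a = r where r[i] = P(i -> s_1):
  [4/5, -2/5, -3/10] . (a_s_2, a_s_3, a_s_4) = 1/10
  [-1/10, 9/10, -1/5] . (a_s_2, a_s_3, a_s_4) = 0
  [-1/10, -1/10, 1/2] . (a_s_2, a_s_3, a_s_4) = 0

Solving yields:
  a_s_2 = 43/286
  a_s_3 = 7/286
  a_s_4 = 5/143

Starting state is s_2, so the absorption probability is a_s_2 = 43/286.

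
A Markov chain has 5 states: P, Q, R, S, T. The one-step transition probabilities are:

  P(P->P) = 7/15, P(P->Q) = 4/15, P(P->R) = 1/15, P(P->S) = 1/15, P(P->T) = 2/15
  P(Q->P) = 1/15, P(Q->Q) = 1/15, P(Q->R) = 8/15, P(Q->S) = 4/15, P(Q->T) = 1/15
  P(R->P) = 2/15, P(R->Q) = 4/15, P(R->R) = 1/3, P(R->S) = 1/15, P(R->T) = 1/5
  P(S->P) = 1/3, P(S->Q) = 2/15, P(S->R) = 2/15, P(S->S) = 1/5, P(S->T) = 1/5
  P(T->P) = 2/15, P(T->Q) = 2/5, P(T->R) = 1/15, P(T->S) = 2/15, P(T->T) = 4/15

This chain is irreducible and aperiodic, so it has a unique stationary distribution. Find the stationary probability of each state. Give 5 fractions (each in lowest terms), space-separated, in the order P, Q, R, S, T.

Answer: 1877/8532 3839/17064 2107/8532 2417/17064 355/2133

Derivation:
The stationary distribution satisfies pi = pi * P, i.e.:
  pi_P = 7/15*pi_P + 1/15*pi_Q + 2/15*pi_R + 1/3*pi_S + 2/15*pi_T
  pi_Q = 4/15*pi_P + 1/15*pi_Q + 4/15*pi_R + 2/15*pi_S + 2/5*pi_T
  pi_R = 1/15*pi_P + 8/15*pi_Q + 1/3*pi_R + 2/15*pi_S + 1/15*pi_T
  pi_S = 1/15*pi_P + 4/15*pi_Q + 1/15*pi_R + 1/5*pi_S + 2/15*pi_T
  pi_T = 2/15*pi_P + 1/15*pi_Q + 1/5*pi_R + 1/5*pi_S + 4/15*pi_T
with normalization: pi_P + pi_Q + pi_R + pi_S + pi_T = 1.

Using the first 4 balance equations plus normalization, the linear system A*pi = b is:
  [-8/15, 1/15, 2/15, 1/3, 2/15] . pi = 0
  [4/15, -14/15, 4/15, 2/15, 2/5] . pi = 0
  [1/15, 8/15, -2/3, 2/15, 1/15] . pi = 0
  [1/15, 4/15, 1/15, -4/5, 2/15] . pi = 0
  [1, 1, 1, 1, 1] . pi = 1

Solving yields:
  pi_P = 1877/8532
  pi_Q = 3839/17064
  pi_R = 2107/8532
  pi_S = 2417/17064
  pi_T = 355/2133

Verification (pi * P):
  1877/8532*7/15 + 3839/17064*1/15 + 2107/8532*2/15 + 2417/17064*1/3 + 355/2133*2/15 = 1877/8532 = pi_P  (ok)
  1877/8532*4/15 + 3839/17064*1/15 + 2107/8532*4/15 + 2417/17064*2/15 + 355/2133*2/5 = 3839/17064 = pi_Q  (ok)
  1877/8532*1/15 + 3839/17064*8/15 + 2107/8532*1/3 + 2417/17064*2/15 + 355/2133*1/15 = 2107/8532 = pi_R  (ok)
  1877/8532*1/15 + 3839/17064*4/15 + 2107/8532*1/15 + 2417/17064*1/5 + 355/2133*2/15 = 2417/17064 = pi_S  (ok)
  1877/8532*2/15 + 3839/17064*1/15 + 2107/8532*1/5 + 2417/17064*1/5 + 355/2133*4/15 = 355/2133 = pi_T  (ok)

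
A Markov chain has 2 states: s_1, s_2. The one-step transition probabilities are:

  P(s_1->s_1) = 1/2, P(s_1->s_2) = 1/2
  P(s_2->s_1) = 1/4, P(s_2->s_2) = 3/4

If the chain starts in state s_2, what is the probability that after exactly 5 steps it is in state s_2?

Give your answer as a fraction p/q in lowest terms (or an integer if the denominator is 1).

Answer: 683/1024

Derivation:
Computing P^5 by repeated multiplication:
P^1 =
  s_1: [1/2, 1/2]
  s_2: [1/4, 3/4]
P^2 =
  s_1: [3/8, 5/8]
  s_2: [5/16, 11/16]
P^3 =
  s_1: [11/32, 21/32]
  s_2: [21/64, 43/64]
P^4 =
  s_1: [43/128, 85/128]
  s_2: [85/256, 171/256]
P^5 =
  s_1: [171/512, 341/512]
  s_2: [341/1024, 683/1024]

(P^5)[s_2 -> s_2] = 683/1024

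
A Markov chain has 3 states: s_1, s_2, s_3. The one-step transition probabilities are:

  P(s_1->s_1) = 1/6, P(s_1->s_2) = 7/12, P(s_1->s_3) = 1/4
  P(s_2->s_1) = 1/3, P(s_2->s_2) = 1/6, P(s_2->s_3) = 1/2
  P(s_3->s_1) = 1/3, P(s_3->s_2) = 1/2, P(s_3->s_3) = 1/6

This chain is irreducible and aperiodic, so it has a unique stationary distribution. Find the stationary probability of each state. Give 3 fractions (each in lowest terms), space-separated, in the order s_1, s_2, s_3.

The stationary distribution satisfies pi = pi * P, i.e.:
  pi_s_1 = 1/6*pi_s_1 + 1/3*pi_s_2 + 1/3*pi_s_3
  pi_s_2 = 7/12*pi_s_1 + 1/6*pi_s_2 + 1/2*pi_s_3
  pi_s_3 = 1/4*pi_s_1 + 1/2*pi_s_2 + 1/6*pi_s_3
with normalization: pi_s_1 + pi_s_2 + pi_s_3 = 1.

Using the first 2 balance equations plus normalization, the linear system A*pi = b is:
  [-5/6, 1/3, 1/3] . pi = 0
  [7/12, -5/6, 1/2] . pi = 0
  [1, 1, 1] . pi = 1

Solving yields:
  pi_s_1 = 2/7
  pi_s_2 = 11/28
  pi_s_3 = 9/28

Verification (pi * P):
  2/7*1/6 + 11/28*1/3 + 9/28*1/3 = 2/7 = pi_s_1  (ok)
  2/7*7/12 + 11/28*1/6 + 9/28*1/2 = 11/28 = pi_s_2  (ok)
  2/7*1/4 + 11/28*1/2 + 9/28*1/6 = 9/28 = pi_s_3  (ok)

Answer: 2/7 11/28 9/28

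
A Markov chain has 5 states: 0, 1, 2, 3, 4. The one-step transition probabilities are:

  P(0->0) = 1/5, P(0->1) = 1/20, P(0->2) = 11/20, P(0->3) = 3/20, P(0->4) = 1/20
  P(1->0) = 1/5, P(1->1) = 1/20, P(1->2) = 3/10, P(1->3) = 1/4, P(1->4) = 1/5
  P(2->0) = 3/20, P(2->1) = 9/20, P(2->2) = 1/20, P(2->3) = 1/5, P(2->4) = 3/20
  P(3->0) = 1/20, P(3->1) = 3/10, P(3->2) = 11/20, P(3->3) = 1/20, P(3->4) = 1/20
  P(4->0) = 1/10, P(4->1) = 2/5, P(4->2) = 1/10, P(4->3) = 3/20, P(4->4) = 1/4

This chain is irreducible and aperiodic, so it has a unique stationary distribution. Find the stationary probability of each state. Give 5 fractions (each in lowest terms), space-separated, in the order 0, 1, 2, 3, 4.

Answer: 1894/13011 1111/4337 3647/13011 2243/13011 1894/13011

Derivation:
The stationary distribution satisfies pi = pi * P, i.e.:
  pi_0 = 1/5*pi_0 + 1/5*pi_1 + 3/20*pi_2 + 1/20*pi_3 + 1/10*pi_4
  pi_1 = 1/20*pi_0 + 1/20*pi_1 + 9/20*pi_2 + 3/10*pi_3 + 2/5*pi_4
  pi_2 = 11/20*pi_0 + 3/10*pi_1 + 1/20*pi_2 + 11/20*pi_3 + 1/10*pi_4
  pi_3 = 3/20*pi_0 + 1/4*pi_1 + 1/5*pi_2 + 1/20*pi_3 + 3/20*pi_4
  pi_4 = 1/20*pi_0 + 1/5*pi_1 + 3/20*pi_2 + 1/20*pi_3 + 1/4*pi_4
with normalization: pi_0 + pi_1 + pi_2 + pi_3 + pi_4 = 1.

Using the first 4 balance equations plus normalization, the linear system A*pi = b is:
  [-4/5, 1/5, 3/20, 1/20, 1/10] . pi = 0
  [1/20, -19/20, 9/20, 3/10, 2/5] . pi = 0
  [11/20, 3/10, -19/20, 11/20, 1/10] . pi = 0
  [3/20, 1/4, 1/5, -19/20, 3/20] . pi = 0
  [1, 1, 1, 1, 1] . pi = 1

Solving yields:
  pi_0 = 1894/13011
  pi_1 = 1111/4337
  pi_2 = 3647/13011
  pi_3 = 2243/13011
  pi_4 = 1894/13011

Verification (pi * P):
  1894/13011*1/5 + 1111/4337*1/5 + 3647/13011*3/20 + 2243/13011*1/20 + 1894/13011*1/10 = 1894/13011 = pi_0  (ok)
  1894/13011*1/20 + 1111/4337*1/20 + 3647/13011*9/20 + 2243/13011*3/10 + 1894/13011*2/5 = 1111/4337 = pi_1  (ok)
  1894/13011*11/20 + 1111/4337*3/10 + 3647/13011*1/20 + 2243/13011*11/20 + 1894/13011*1/10 = 3647/13011 = pi_2  (ok)
  1894/13011*3/20 + 1111/4337*1/4 + 3647/13011*1/5 + 2243/13011*1/20 + 1894/13011*3/20 = 2243/13011 = pi_3  (ok)
  1894/13011*1/20 + 1111/4337*1/5 + 3647/13011*3/20 + 2243/13011*1/20 + 1894/13011*1/4 = 1894/13011 = pi_4  (ok)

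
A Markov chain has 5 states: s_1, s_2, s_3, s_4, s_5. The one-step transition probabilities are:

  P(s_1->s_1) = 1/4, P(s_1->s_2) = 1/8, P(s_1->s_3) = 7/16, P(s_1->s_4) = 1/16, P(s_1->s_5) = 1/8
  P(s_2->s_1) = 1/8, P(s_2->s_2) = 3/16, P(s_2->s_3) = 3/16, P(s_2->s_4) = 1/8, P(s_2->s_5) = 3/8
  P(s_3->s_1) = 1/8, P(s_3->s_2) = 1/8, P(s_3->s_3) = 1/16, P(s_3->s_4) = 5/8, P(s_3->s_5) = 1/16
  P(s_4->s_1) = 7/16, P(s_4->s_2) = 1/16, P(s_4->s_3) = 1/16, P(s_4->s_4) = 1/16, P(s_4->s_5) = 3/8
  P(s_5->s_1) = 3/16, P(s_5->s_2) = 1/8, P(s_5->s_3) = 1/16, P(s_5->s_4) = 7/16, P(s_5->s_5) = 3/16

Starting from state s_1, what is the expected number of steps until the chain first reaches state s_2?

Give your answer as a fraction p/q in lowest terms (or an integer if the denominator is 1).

Answer: 30112/3303

Derivation:
Let h_i = expected steps to first reach s_2 from state i.
Boundary: h_s_2 = 0.
First-step equations for the other states:
  h_s_1 = 1 + 1/4*h_s_1 + 1/8*h_s_2 + 7/16*h_s_3 + 1/16*h_s_4 + 1/8*h_s_5
  h_s_3 = 1 + 1/8*h_s_1 + 1/8*h_s_2 + 1/16*h_s_3 + 5/8*h_s_4 + 1/16*h_s_5
  h_s_4 = 1 + 7/16*h_s_1 + 1/16*h_s_2 + 1/16*h_s_3 + 1/16*h_s_4 + 3/8*h_s_5
  h_s_5 = 1 + 3/16*h_s_1 + 1/8*h_s_2 + 1/16*h_s_3 + 7/16*h_s_4 + 3/16*h_s_5

Substituting h_s_2 = 0 and rearranging gives the linear system (I - Q) h = 1:
  [3/4, -7/16, -1/16, -1/8] . (h_s_1, h_s_3, h_s_4, h_s_5) = 1
  [-1/8, 15/16, -5/8, -1/16] . (h_s_1, h_s_3, h_s_4, h_s_5) = 1
  [-7/16, -1/16, 15/16, -3/8] . (h_s_1, h_s_3, h_s_4, h_s_5) = 1
  [-3/16, -1/16, -7/16, 13/16] . (h_s_1, h_s_3, h_s_4, h_s_5) = 1

Solving yields:
  h_s_1 = 30112/3303
  h_s_3 = 30800/3303
  h_s_4 = 31840/3303
  h_s_5 = 3392/367

Starting state is s_1, so the expected hitting time is h_s_1 = 30112/3303.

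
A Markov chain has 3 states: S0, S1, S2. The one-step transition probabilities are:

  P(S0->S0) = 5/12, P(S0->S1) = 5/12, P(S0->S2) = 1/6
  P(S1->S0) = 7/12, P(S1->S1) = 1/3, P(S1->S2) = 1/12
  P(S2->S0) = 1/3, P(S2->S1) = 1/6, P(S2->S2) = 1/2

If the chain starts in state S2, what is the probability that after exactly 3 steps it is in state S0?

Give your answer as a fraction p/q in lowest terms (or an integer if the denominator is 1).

Answer: 377/864

Derivation:
Computing P^3 by repeated multiplication:
P^1 =
  S0: [5/12, 5/12, 1/6]
  S1: [7/12, 1/3, 1/12]
  S2: [1/3, 1/6, 1/2]
P^2 =
  S0: [17/36, 49/144, 3/16]
  S1: [67/144, 53/144, 1/6]
  S2: [29/72, 5/18, 23/72]
P^3 =
  S0: [791/1728, 295/864, 347/1728]
  S1: [401/864, 595/1728, 331/1728]
  S2: [377/864, 271/864, 1/4]

(P^3)[S2 -> S0] = 377/864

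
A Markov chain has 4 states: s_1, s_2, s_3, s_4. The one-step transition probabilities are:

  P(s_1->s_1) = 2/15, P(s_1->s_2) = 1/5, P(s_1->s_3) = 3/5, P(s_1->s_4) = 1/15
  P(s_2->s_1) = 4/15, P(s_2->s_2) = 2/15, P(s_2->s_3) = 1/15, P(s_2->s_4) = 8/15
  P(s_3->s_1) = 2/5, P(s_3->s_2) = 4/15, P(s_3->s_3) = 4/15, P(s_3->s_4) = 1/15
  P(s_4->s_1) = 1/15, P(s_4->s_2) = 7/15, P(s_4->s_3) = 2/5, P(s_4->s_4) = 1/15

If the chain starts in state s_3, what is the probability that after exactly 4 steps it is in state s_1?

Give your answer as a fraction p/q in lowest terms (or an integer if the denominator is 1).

Answer: 4118/16875

Derivation:
Computing P^4 by repeated multiplication:
P^1 =
  s_1: [2/15, 1/5, 3/5, 1/15]
  s_2: [4/15, 2/15, 1/15, 8/15]
  s_3: [2/5, 4/15, 4/15, 1/15]
  s_4: [1/15, 7/15, 2/5, 1/15]
P^2 =
  s_1: [71/225, 11/45, 7/25, 4/25]
  s_2: [2/15, 76/225, 2/5, 29/225]
  s_3: [53/225, 49/225, 16/45, 43/225]
  s_4: [67/225, 16/75, 46/225, 64/225]
P^3 =
  s_1: [776/3375, 827/3375, 1162/3375, 122/675]
  s_2: [311/1125, 161/675, 176/675, 757/3375]
  s_3: [11/45, 878/3375, 368/1125, 568/3375]
  s_4: [74/375, 929/3375, 1219/3375, 187/1125]
P^4 =
  s_1: [12442/50625, 172/675, 199/625, 9164/50625]
  s_2: [11123/50625, 13228/50625, 17264/50625, 1802/10125]
  s_3: [4118/16875, 12623/50625, 16127/50625, 9521/50625]
  s_4: [12923/50625, 12659/50625, 337/1125, 9878/50625]

(P^4)[s_3 -> s_1] = 4118/16875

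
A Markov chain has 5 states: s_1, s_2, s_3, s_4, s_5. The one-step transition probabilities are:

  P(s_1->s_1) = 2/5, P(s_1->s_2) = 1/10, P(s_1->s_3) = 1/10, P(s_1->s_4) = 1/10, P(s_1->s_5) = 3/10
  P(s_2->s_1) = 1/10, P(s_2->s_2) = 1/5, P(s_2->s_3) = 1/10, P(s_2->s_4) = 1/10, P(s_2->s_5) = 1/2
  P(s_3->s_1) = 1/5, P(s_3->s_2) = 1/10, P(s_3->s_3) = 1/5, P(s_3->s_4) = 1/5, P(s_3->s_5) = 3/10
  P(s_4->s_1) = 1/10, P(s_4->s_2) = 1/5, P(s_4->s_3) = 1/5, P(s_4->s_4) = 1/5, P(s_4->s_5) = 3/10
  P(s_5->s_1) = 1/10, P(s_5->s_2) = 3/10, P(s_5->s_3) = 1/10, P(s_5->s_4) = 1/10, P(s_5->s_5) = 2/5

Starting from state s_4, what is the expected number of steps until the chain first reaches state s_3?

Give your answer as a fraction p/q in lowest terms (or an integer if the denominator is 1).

Answer: 8

Derivation:
Let h_i = expected steps to first reach s_3 from state i.
Boundary: h_s_3 = 0.
First-step equations for the other states:
  h_s_1 = 1 + 2/5*h_s_1 + 1/10*h_s_2 + 1/10*h_s_3 + 1/10*h_s_4 + 3/10*h_s_5
  h_s_2 = 1 + 1/10*h_s_1 + 1/5*h_s_2 + 1/10*h_s_3 + 1/10*h_s_4 + 1/2*h_s_5
  h_s_4 = 1 + 1/10*h_s_1 + 1/5*h_s_2 + 1/5*h_s_3 + 1/5*h_s_4 + 3/10*h_s_5
  h_s_5 = 1 + 1/10*h_s_1 + 3/10*h_s_2 + 1/10*h_s_3 + 1/10*h_s_4 + 2/5*h_s_5

Substituting h_s_3 = 0 and rearranging gives the linear system (I - Q) h = 1:
  [3/5, -1/10, -1/10, -3/10] . (h_s_1, h_s_2, h_s_4, h_s_5) = 1
  [-1/10, 4/5, -1/10, -1/2] . (h_s_1, h_s_2, h_s_4, h_s_5) = 1
  [-1/10, -1/5, 4/5, -3/10] . (h_s_1, h_s_2, h_s_4, h_s_5) = 1
  [-1/10, -3/10, -1/10, 3/5] . (h_s_1, h_s_2, h_s_4, h_s_5) = 1

Solving yields:
  h_s_1 = 9
  h_s_2 = 9
  h_s_4 = 8
  h_s_5 = 9

Starting state is s_4, so the expected hitting time is h_s_4 = 8.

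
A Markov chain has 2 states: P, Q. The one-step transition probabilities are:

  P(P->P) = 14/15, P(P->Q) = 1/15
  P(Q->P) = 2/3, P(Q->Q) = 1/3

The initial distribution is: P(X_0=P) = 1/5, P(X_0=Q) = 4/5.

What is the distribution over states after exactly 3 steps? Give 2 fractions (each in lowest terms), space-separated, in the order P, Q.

Answer: 5038/5625 587/5625

Derivation:
Propagating the distribution step by step (d_{t+1} = d_t * P):
d_0 = (P=1/5, Q=4/5)
  d_1[P] = 1/5*14/15 + 4/5*2/3 = 18/25
  d_1[Q] = 1/5*1/15 + 4/5*1/3 = 7/25
d_1 = (P=18/25, Q=7/25)
  d_2[P] = 18/25*14/15 + 7/25*2/3 = 322/375
  d_2[Q] = 18/25*1/15 + 7/25*1/3 = 53/375
d_2 = (P=322/375, Q=53/375)
  d_3[P] = 322/375*14/15 + 53/375*2/3 = 5038/5625
  d_3[Q] = 322/375*1/15 + 53/375*1/3 = 587/5625
d_3 = (P=5038/5625, Q=587/5625)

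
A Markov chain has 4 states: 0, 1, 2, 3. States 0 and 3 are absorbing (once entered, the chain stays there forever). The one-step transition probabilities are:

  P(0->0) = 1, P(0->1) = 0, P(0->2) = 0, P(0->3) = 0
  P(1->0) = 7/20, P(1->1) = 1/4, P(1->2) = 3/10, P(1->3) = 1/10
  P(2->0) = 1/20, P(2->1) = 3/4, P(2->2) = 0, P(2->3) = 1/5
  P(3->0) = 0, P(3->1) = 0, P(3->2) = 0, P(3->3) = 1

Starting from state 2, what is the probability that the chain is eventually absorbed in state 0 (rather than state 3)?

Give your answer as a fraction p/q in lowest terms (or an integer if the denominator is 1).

Answer: 4/7

Derivation:
Let a_i = P(absorbed in 0 | start in state i).
Boundary conditions: a_0 = 1, a_3 = 0.
For each transient state i, a_i = sum_j P(i->j) * a_j:
  a_1 = 7/20*a_0 + 1/4*a_1 + 3/10*a_2 + 1/10*a_3
  a_2 = 1/20*a_0 + 3/4*a_1 + 0*a_2 + 1/5*a_3

Substituting a_0 = 1 and a_3 = 0, rearrange to (I - Q) a = r where r[i] = P(i -> 0):
  [3/4, -3/10] . (a_1, a_2) = 7/20
  [-3/4, 1] . (a_1, a_2) = 1/20

Solving yields:
  a_1 = 73/105
  a_2 = 4/7

Starting state is 2, so the absorption probability is a_2 = 4/7.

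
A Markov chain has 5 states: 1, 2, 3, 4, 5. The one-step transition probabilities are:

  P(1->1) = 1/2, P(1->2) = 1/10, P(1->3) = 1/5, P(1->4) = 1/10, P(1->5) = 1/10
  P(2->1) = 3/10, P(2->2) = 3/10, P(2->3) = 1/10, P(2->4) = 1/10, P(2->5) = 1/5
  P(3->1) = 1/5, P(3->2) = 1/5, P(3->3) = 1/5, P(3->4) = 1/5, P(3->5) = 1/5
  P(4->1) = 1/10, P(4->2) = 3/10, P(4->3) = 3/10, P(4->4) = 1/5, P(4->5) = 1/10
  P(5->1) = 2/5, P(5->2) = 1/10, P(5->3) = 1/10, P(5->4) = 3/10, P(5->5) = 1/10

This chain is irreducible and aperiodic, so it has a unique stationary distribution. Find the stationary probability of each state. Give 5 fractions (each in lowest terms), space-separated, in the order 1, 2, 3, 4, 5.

Answer: 2386/7259 1368/7259 1333/7259 168/1037 996/7259

Derivation:
The stationary distribution satisfies pi = pi * P, i.e.:
  pi_1 = 1/2*pi_1 + 3/10*pi_2 + 1/5*pi_3 + 1/10*pi_4 + 2/5*pi_5
  pi_2 = 1/10*pi_1 + 3/10*pi_2 + 1/5*pi_3 + 3/10*pi_4 + 1/10*pi_5
  pi_3 = 1/5*pi_1 + 1/10*pi_2 + 1/5*pi_3 + 3/10*pi_4 + 1/10*pi_5
  pi_4 = 1/10*pi_1 + 1/10*pi_2 + 1/5*pi_3 + 1/5*pi_4 + 3/10*pi_5
  pi_5 = 1/10*pi_1 + 1/5*pi_2 + 1/5*pi_3 + 1/10*pi_4 + 1/10*pi_5
with normalization: pi_1 + pi_2 + pi_3 + pi_4 + pi_5 = 1.

Using the first 4 balance equations plus normalization, the linear system A*pi = b is:
  [-1/2, 3/10, 1/5, 1/10, 2/5] . pi = 0
  [1/10, -7/10, 1/5, 3/10, 1/10] . pi = 0
  [1/5, 1/10, -4/5, 3/10, 1/10] . pi = 0
  [1/10, 1/10, 1/5, -4/5, 3/10] . pi = 0
  [1, 1, 1, 1, 1] . pi = 1

Solving yields:
  pi_1 = 2386/7259
  pi_2 = 1368/7259
  pi_3 = 1333/7259
  pi_4 = 168/1037
  pi_5 = 996/7259

Verification (pi * P):
  2386/7259*1/2 + 1368/7259*3/10 + 1333/7259*1/5 + 168/1037*1/10 + 996/7259*2/5 = 2386/7259 = pi_1  (ok)
  2386/7259*1/10 + 1368/7259*3/10 + 1333/7259*1/5 + 168/1037*3/10 + 996/7259*1/10 = 1368/7259 = pi_2  (ok)
  2386/7259*1/5 + 1368/7259*1/10 + 1333/7259*1/5 + 168/1037*3/10 + 996/7259*1/10 = 1333/7259 = pi_3  (ok)
  2386/7259*1/10 + 1368/7259*1/10 + 1333/7259*1/5 + 168/1037*1/5 + 996/7259*3/10 = 168/1037 = pi_4  (ok)
  2386/7259*1/10 + 1368/7259*1/5 + 1333/7259*1/5 + 168/1037*1/10 + 996/7259*1/10 = 996/7259 = pi_5  (ok)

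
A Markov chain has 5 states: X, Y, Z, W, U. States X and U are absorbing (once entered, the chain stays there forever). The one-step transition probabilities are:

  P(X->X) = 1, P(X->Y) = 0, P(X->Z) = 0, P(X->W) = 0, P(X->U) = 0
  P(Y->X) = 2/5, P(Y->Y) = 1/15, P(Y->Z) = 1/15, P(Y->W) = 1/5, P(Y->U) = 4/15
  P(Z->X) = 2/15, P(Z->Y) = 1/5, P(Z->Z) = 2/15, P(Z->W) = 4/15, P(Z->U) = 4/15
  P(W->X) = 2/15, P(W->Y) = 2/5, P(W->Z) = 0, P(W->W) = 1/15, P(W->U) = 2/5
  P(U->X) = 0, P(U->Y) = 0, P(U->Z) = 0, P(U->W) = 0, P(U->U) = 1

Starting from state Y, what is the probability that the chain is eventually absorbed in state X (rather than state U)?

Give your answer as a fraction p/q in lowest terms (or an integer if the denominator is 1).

Answer: 603/1124

Derivation:
Let a_i = P(absorbed in X | start in state i).
Boundary conditions: a_X = 1, a_U = 0.
For each transient state i, a_i = sum_j P(i->j) * a_j:
  a_Y = 2/5*a_X + 1/15*a_Y + 1/15*a_Z + 1/5*a_W + 4/15*a_U
  a_Z = 2/15*a_X + 1/5*a_Y + 2/15*a_Z + 4/15*a_W + 4/15*a_U
  a_W = 2/15*a_X + 2/5*a_Y + 0*a_Z + 1/15*a_W + 2/5*a_U

Substituting a_X = 1 and a_U = 0, rearrange to (I - Q) a = r where r[i] = P(i -> X):
  [14/15, -1/15, -1/5] . (a_Y, a_Z, a_W) = 2/5
  [-1/5, 13/15, -4/15] . (a_Y, a_Z, a_W) = 2/15
  [-2/5, 0, 14/15] . (a_Y, a_Z, a_W) = 2/15

Solving yields:
  a_Y = 603/1124
  a_Z = 441/1124
  a_W = 419/1124

Starting state is Y, so the absorption probability is a_Y = 603/1124.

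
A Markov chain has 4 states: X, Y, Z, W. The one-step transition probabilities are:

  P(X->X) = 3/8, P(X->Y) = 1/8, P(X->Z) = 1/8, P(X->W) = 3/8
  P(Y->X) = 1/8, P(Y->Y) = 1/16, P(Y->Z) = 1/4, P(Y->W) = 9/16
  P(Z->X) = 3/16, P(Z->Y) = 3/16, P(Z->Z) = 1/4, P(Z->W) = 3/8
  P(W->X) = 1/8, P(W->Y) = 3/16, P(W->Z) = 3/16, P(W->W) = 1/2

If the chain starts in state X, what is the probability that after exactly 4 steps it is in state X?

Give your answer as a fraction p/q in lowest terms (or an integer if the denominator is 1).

Computing P^4 by repeated multiplication:
P^1 =
  X: [3/8, 1/8, 1/8, 3/8]
  Y: [1/8, 1/16, 1/4, 9/16]
  Z: [3/16, 3/16, 1/4, 3/8]
  W: [1/8, 3/16, 3/16, 1/2]
P^2 =
  X: [29/128, 19/128, 23/128, 57/128]
  Y: [11/64, 11/64, 51/256, 117/256]
  Z: [3/16, 39/256, 13/64, 117/256]
  W: [43/256, 5/32, 13/64, 121/256]
P^3 =
  X: [395/2048, 317/2048, 397/2048, 939/2048]
  Y: [739/4096, 159/1024, 819/4096, 951/2048]
  Z: [189/1024, 321/2048, 811/4096, 1887/4096]
  W: [23/128, 645/4096, 817/4096, 949/2048]
P^4 =
  X: [6073/32768, 5115/32768, 6463/32768, 15117/32768]
  Y: [11967/65536, 10277/65536, 3251/16384, 1893/4096]
  Z: [12027/65536, 1281/8192, 12985/65536, 7569/16384]
  W: [11953/65536, 5131/32768, 6507/32768, 30307/65536]

(P^4)[X -> X] = 6073/32768

Answer: 6073/32768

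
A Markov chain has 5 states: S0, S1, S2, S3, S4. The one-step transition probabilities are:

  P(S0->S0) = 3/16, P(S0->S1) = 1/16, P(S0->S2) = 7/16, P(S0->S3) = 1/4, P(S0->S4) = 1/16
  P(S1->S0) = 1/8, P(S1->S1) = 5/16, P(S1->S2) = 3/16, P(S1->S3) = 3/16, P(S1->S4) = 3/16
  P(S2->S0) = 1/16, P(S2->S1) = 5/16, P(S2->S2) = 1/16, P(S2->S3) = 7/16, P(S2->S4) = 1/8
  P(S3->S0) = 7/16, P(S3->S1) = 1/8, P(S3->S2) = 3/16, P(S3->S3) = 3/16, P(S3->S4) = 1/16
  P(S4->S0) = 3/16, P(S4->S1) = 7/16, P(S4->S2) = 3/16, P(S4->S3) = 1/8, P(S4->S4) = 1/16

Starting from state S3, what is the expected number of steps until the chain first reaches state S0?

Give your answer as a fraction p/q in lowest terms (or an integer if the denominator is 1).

Let h_i = expected steps to first reach S0 from state i.
Boundary: h_S0 = 0.
First-step equations for the other states:
  h_S1 = 1 + 1/8*h_S0 + 5/16*h_S1 + 3/16*h_S2 + 3/16*h_S3 + 3/16*h_S4
  h_S2 = 1 + 1/16*h_S0 + 5/16*h_S1 + 1/16*h_S2 + 7/16*h_S3 + 1/8*h_S4
  h_S3 = 1 + 7/16*h_S0 + 1/8*h_S1 + 3/16*h_S2 + 3/16*h_S3 + 1/16*h_S4
  h_S4 = 1 + 3/16*h_S0 + 7/16*h_S1 + 3/16*h_S2 + 1/8*h_S3 + 1/16*h_S4

Substituting h_S0 = 0 and rearranging gives the linear system (I - Q) h = 1:
  [11/16, -3/16, -3/16, -3/16] . (h_S1, h_S2, h_S3, h_S4) = 1
  [-5/16, 15/16, -7/16, -1/8] . (h_S1, h_S2, h_S3, h_S4) = 1
  [-1/8, -3/16, 13/16, -1/16] . (h_S1, h_S2, h_S3, h_S4) = 1
  [-7/16, -3/16, -1/8, 15/16] . (h_S1, h_S2, h_S3, h_S4) = 1

Solving yields:
  h_S1 = 2496/479
  h_S2 = 7408/1437
  h_S3 = 1728/479
  h_S4 = 2400/479

Starting state is S3, so the expected hitting time is h_S3 = 1728/479.

Answer: 1728/479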